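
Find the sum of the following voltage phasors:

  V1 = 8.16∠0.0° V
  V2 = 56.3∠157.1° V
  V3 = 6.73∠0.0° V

Step 1 — Convert each phasor to rectangular form:
  V1 = 8.16·(cos(0.0°) + j·sin(0.0°)) = 8.16 V
  V2 = 56.3·(cos(157.1°) + j·sin(157.1°)) = -51.86 + j21.91 V
  V3 = 6.73·(cos(0.0°) + j·sin(0.0°)) = 6.73 V
Step 2 — Sum components: V_total = -36.97 + j21.91 V.
Step 3 — Convert to polar: |V_total| = 42.98 V, ∠V_total = 149.4°.

V_total = 42.98∠149.4° V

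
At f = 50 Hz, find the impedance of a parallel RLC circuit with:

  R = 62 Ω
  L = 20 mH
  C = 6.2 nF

Step 1 — Angular frequency: ω = 2π·f = 2π·50 = 314.2 rad/s.
Step 2 — Component impedances:
  R: Z = R = 62 Ω
  L: Z = jωL = j·314.2·0.02 = 0 + j6.283 Ω
  C: Z = 1/(jωC) = -j/(ω·C) = 0 - j5.134e+05 Ω
Step 3 — Parallel combination: 1/Z_total = 1/R + 1/L + 1/C; Z_total = 0.6303 + j6.219 Ω = 6.251∠84.2° Ω.

Z = 0.6303 + j6.219 Ω = 6.251∠84.2° Ω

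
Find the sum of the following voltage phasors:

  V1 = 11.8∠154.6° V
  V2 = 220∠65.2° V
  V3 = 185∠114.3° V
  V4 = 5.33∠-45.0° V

Step 1 — Convert each phasor to rectangular form:
  V1 = 11.8·(cos(154.6°) + j·sin(154.6°)) = -10.66 + j5.061 V
  V2 = 220·(cos(65.2°) + j·sin(65.2°)) = 92.28 + j199.7 V
  V3 = 185·(cos(114.3°) + j·sin(114.3°)) = -76.13 + j168.6 V
  V4 = 5.33·(cos(-45.0°) + j·sin(-45.0°)) = 3.769 - j3.769 V
Step 2 — Sum components: V_total = 9.259 + j369.6 V.
Step 3 — Convert to polar: |V_total| = 369.7 V, ∠V_total = 88.6°.

V_total = 369.7∠88.6° V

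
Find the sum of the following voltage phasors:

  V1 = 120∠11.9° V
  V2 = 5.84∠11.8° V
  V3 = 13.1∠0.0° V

Step 1 — Convert each phasor to rectangular form:
  V1 = 120·(cos(11.9°) + j·sin(11.9°)) = 117.4 + j24.74 V
  V2 = 5.84·(cos(11.8°) + j·sin(11.8°)) = 5.717 + j1.194 V
  V3 = 13.1·(cos(0.0°) + j·sin(0.0°)) = 13.1 V
Step 2 — Sum components: V_total = 136.2 + j25.94 V.
Step 3 — Convert to polar: |V_total| = 138.7 V, ∠V_total = 10.8°.

V_total = 138.7∠10.8° V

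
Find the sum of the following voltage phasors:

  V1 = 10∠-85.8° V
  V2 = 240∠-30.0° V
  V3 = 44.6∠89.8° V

Step 1 — Convert each phasor to rectangular form:
  V1 = 10·(cos(-85.8°) + j·sin(-85.8°)) = 0.7324 - j9.973 V
  V2 = 240·(cos(-30.0°) + j·sin(-30.0°)) = 207.8 - j120 V
  V3 = 44.6·(cos(89.8°) + j·sin(89.8°)) = 0.1557 + j44.6 V
Step 2 — Sum components: V_total = 208.7 - j85.37 V.
Step 3 — Convert to polar: |V_total| = 225.5 V, ∠V_total = -22.2°.

V_total = 225.5∠-22.2° V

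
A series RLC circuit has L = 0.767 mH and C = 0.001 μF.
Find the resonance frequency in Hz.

Step 1 — Resonance condition Im(Z)=0 gives ω₀ = 1/√(LC).
Step 2 — ω₀ = 1/√(0.000767·1e-09) = 1.142e+06 rad/s.
Step 3 — f₀ = ω₀/(2π) = 1.817e+05 Hz.

f₀ = 1.817e+05 Hz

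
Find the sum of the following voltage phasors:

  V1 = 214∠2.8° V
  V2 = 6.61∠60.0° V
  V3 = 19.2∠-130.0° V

Step 1 — Convert each phasor to rectangular form:
  V1 = 214·(cos(2.8°) + j·sin(2.8°)) = 213.7 + j10.45 V
  V2 = 6.61·(cos(60.0°) + j·sin(60.0°)) = 3.305 + j5.724 V
  V3 = 19.2·(cos(-130.0°) + j·sin(-130.0°)) = -12.34 - j14.71 V
Step 2 — Sum components: V_total = 204.7 + j1.47 V.
Step 3 — Convert to polar: |V_total| = 204.7 V, ∠V_total = 0.4°.

V_total = 204.7∠0.4° V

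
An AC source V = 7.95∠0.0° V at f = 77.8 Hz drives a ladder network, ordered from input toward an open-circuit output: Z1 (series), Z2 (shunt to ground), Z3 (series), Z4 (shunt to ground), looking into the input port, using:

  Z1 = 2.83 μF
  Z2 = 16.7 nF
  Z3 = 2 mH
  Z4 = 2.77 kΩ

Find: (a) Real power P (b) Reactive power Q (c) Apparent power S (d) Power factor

Step 1 — Angular frequency: ω = 2π·f = 2π·77.8 = 488.8 rad/s.
Step 2 — Component impedances:
  Z1: Z = 1/(jωC) = -j/(ω·C) = 0 - j722.9 Ω
  Z2: Z = 1/(jωC) = -j/(ω·C) = 0 - j1.225e+05 Ω
  Z3: Z = jωL = j·488.8·0.002 = 0 + j0.9777 Ω
  Z4: Z = R = 2770 Ω
Step 3 — Ladder network (open output): work backward from the far end, alternating series and parallel combinations. Z_in = 2769 - j784.5 Ω = 2878∠-15.8° Ω.
Step 4 — Source phasor: V = 7.95∠0.0° V = 7.95 V.
Step 5 — Current: I = V / Z = 0.002658 + j0.0007532 A = 0.002763∠15.8° A.
Step 6 — Complex power: S = V·I* = 0.02113 - j0.005988 VA.
Step 7 — Real power: P = Re(S) = 0.02113 W.
Step 8 — Reactive power: Q = Im(S) = -0.005988 VAR.
Step 9 — Apparent power: |S| = 0.02196 VA.
Step 10 — Power factor: PF = P/|S| = 0.9621 (leading).

(a) P = 0.02113 W  (b) Q = -0.005988 VAR  (c) S = 0.02196 VA  (d) PF = 0.9621 (leading)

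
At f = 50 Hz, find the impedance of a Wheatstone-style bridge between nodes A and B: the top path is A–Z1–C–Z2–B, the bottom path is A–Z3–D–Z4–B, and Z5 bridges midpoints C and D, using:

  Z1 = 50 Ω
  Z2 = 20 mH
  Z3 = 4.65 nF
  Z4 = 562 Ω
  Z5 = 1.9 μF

Step 1 — Angular frequency: ω = 2π·f = 2π·50 = 314.2 rad/s.
Step 2 — Component impedances:
  Z1: Z = R = 50 Ω
  Z2: Z = jωL = j·314.2·0.02 = 0 + j6.283 Ω
  Z3: Z = 1/(jωC) = -j/(ω·C) = 0 - j6.845e+05 Ω
  Z4: Z = R = 562 Ω
  Z5: Z = 1/(jωC) = -j/(ω·C) = 0 - j1675 Ω
Step 3 — Bridge requires nodal analysis (the Z5 bridge couples midpoints C and D, so the two paths cannot be reduced to a simple series/parallel combination). Setting node B to ground and injecting 1 A at node A, the 3-node admittance system at A, C, D solves to V_A = Z_AB = 50.01 + j6.301 Ω = 50.4∠7.2° Ω.

Z = 50.01 + j6.301 Ω = 50.4∠7.2° Ω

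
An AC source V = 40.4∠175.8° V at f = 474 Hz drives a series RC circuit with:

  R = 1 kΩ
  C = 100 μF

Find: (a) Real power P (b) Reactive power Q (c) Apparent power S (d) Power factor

Step 1 — Angular frequency: ω = 2π·f = 2π·474 = 2978 rad/s.
Step 2 — Component impedances:
  R: Z = R = 1000 Ω
  C: Z = 1/(jωC) = -j/(ω·C) = 0 - j3.358 Ω
Step 3 — Series combination: Z_total = R + C = 1000 - j3.358 Ω = 1000∠-0.2° Ω.
Step 4 — Source phasor: V = 40.4∠175.8° V = -40.29 + j2.959 V.
Step 5 — Current: I = V / Z = -0.0403 + j0.002824 A = 0.0404∠176.0° A.
Step 6 — Complex power: S = V·I* = 1.632 - j0.00548 VA.
Step 7 — Real power: P = Re(S) = 1.632 W.
Step 8 — Reactive power: Q = Im(S) = -0.00548 VAR.
Step 9 — Apparent power: |S| = 1.632 VA.
Step 10 — Power factor: PF = P/|S| = 1 (leading).

(a) P = 1.632 W  (b) Q = -0.00548 VAR  (c) S = 1.632 VA  (d) PF = 1 (leading)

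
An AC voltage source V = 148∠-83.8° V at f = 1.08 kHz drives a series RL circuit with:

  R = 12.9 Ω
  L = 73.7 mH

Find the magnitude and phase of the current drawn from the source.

Step 1 — Angular frequency: ω = 2π·f = 2π·1080 = 6786 rad/s.
Step 2 — Component impedances:
  R: Z = R = 12.9 Ω
  L: Z = jωL = j·6786·0.0737 = 0 + j500.1 Ω
Step 3 — Series combination: Z_total = R + L = 12.9 + j500.1 Ω = 500.3∠88.5° Ω.
Step 4 — Source phasor: V = 148∠-83.8° V = 15.98 - j147.1 V.
Step 5 — Ohm's law: I = V / Z_total = (15.98 - j147.1) / (12.9 + j500.1) = -0.2932 - j0.03952 A.
Step 6 — Convert to polar: |I| = 0.2958 A, ∠I = -172.3°.

I = 0.2958∠-172.3° A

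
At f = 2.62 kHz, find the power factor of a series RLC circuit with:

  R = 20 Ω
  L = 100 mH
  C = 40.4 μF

Step 1 — Angular frequency: ω = 2π·f = 2π·2620 = 1.646e+04 rad/s.
Step 2 — Component impedances:
  R: Z = R = 20 Ω
  L: Z = jωL = j·1.646e+04·0.1 = 0 + j1646 Ω
  C: Z = 1/(jωC) = -j/(ω·C) = 0 - j1.504 Ω
Step 3 — Series combination: Z_total = R + L + C = 20 + j1645 Ω = 1645∠89.3° Ω.
Step 4 — Power factor: PF = cos(φ) = Re(Z)/|Z| = 20/1645 = 0.01216.
Step 5 — Type: Im(Z) = 1645 ⇒ lagging (phase φ = 89.3°).

PF = 0.01216 (lagging, φ = 89.3°)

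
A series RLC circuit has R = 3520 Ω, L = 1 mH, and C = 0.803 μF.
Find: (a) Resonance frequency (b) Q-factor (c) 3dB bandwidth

Step 1 — Resonance: ω₀ = 1/√(LC) = 1/√(0.001·8.03e-07) = 3.529e+04 rad/s.
Step 2 — f₀ = ω₀/(2π) = 5616 Hz.
Step 3 — Series Q: Q = ω₀L/R = 3.529e+04·0.001/3520 = 0.01003.
Step 4 — Bandwidth: Δω = ω₀/Q = 3.52e+06 rad/s; BW = Δω/(2π) = 5.602e+05 Hz.

(a) f₀ = 5616 Hz  (b) Q = 0.01003  (c) BW = 5.602e+05 Hz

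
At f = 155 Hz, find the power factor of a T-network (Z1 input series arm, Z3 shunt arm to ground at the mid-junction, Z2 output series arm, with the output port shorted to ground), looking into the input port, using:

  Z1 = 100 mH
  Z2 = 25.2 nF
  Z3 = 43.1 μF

Step 1 — Angular frequency: ω = 2π·f = 2π·155 = 973.9 rad/s.
Step 2 — Component impedances:
  Z1: Z = jωL = j·973.9·0.1 = 0 + j97.39 Ω
  Z2: Z = 1/(jωC) = -j/(ω·C) = 0 - j4.075e+04 Ω
  Z3: Z = 1/(jωC) = -j/(ω·C) = 0 - j23.82 Ω
Step 3 — With the output port shorted to ground, the output series arm Z2 runs from the junction to ground; the shunt arm Z3 also runs from the junction to ground. They appear in parallel: Z3 || Z2 = 0 - j23.81 Ω.
Step 4 — Series with input arm Z1: Z_in = Z1 + (Z3 || Z2) = 0 + j73.58 Ω = 73.58∠90.0° Ω.
Step 5 — Power factor: PF = cos(φ) = Re(Z)/|Z| = 0/73.58 = 0.
Step 6 — Type: Im(Z) = 73.58 ⇒ lagging (phase φ = 90.0°).

PF = 0 (lagging, φ = 90.0°)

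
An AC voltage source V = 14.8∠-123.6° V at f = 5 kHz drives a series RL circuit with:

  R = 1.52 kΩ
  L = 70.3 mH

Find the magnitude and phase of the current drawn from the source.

Step 1 — Angular frequency: ω = 2π·f = 2π·5000 = 3.142e+04 rad/s.
Step 2 — Component impedances:
  R: Z = R = 1520 Ω
  L: Z = jωL = j·3.142e+04·0.0703 = 0 + j2209 Ω
Step 3 — Series combination: Z_total = R + L = 1520 + j2209 Ω = 2681∠55.5° Ω.
Step 4 — Source phasor: V = 14.8∠-123.6° V = -8.19 - j12.33 V.
Step 5 — Ohm's law: I = V / Z_total = (-8.19 - j12.33) / (1520 + j2209) = -0.005519 - j9.029e-05 A.
Step 6 — Convert to polar: |I| = 0.00552 A, ∠I = -179.1°.

I = 0.00552∠-179.1° A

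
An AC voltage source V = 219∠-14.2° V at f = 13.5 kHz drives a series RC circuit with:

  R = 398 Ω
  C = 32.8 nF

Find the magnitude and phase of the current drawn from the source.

Step 1 — Angular frequency: ω = 2π·f = 2π·1.35e+04 = 8.482e+04 rad/s.
Step 2 — Component impedances:
  R: Z = R = 398 Ω
  C: Z = 1/(jωC) = -j/(ω·C) = 0 - j359.4 Ω
Step 3 — Series combination: Z_total = R + C = 398 - j359.4 Ω = 536.3∠-42.1° Ω.
Step 4 — Source phasor: V = 219∠-14.2° V = 212.3 - j53.72 V.
Step 5 — Ohm's law: I = V / Z_total = (212.3 - j53.72) / (398 - j359.4) = 0.361 + j0.191 A.
Step 6 — Convert to polar: |I| = 0.4084 A, ∠I = 27.9°.

I = 0.4084∠27.9° A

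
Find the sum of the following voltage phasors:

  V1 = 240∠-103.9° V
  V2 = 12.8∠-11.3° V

Step 1 — Convert each phasor to rectangular form:
  V1 = 240·(cos(-103.9°) + j·sin(-103.9°)) = -57.65 - j233 V
  V2 = 12.8·(cos(-11.3°) + j·sin(-11.3°)) = 12.55 - j2.508 V
Step 2 — Sum components: V_total = -45.1 - j235.5 V.
Step 3 — Convert to polar: |V_total| = 239.8 V, ∠V_total = -100.8°.

V_total = 239.8∠-100.8° V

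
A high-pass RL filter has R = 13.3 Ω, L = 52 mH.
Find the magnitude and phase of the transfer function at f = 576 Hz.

Step 1 — Angular frequency: ω = 2π·576 = 3619 rad/s.
Step 2 — Transfer function: H(jω) = jωL/(R + jωL).
Step 3 — Numerator jωL = j·188.2; denominator R + jωL = 13.3 + j188.2.
Step 4 — H = 0.995 + j0.07032.
Step 5 — Magnitude: |H| = 0.9975 (-0.0 dB); phase: φ = 4.0°.

|H| = 0.9975 (-0.0 dB), φ = 4.0°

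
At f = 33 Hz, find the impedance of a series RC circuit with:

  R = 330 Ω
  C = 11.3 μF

Step 1 — Angular frequency: ω = 2π·f = 2π·33 = 207.3 rad/s.
Step 2 — Component impedances:
  R: Z = R = 330 Ω
  C: Z = 1/(jωC) = -j/(ω·C) = 0 - j426.8 Ω
Step 3 — Series combination: Z_total = R + C = 330 - j426.8 Ω = 539.5∠-52.3° Ω.

Z = 330 - j426.8 Ω = 539.5∠-52.3° Ω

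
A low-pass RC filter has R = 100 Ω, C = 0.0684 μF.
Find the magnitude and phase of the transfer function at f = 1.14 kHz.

Step 1 — Angular frequency: ω = 2π·1140 = 7163 rad/s.
Step 2 — Transfer function: H(jω) = 1/(1 + jωRC).
Step 3 — Denominator: 1 + jωRC = 1 + j·7163·100·6.84e-08 = 1 + j0.04899.
Step 4 — H = 0.9976 - j0.04888.
Step 5 — Magnitude: |H| = 0.9988 (-0.0 dB); phase: φ = -2.8°.

|H| = 0.9988 (-0.0 dB), φ = -2.8°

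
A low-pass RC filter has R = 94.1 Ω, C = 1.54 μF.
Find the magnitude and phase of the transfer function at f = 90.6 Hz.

Step 1 — Angular frequency: ω = 2π·90.6 = 569.3 rad/s.
Step 2 — Transfer function: H(jω) = 1/(1 + jωRC).
Step 3 — Denominator: 1 + jωRC = 1 + j·569.3·94.1·1.54e-06 = 1 + j0.08249.
Step 4 — H = 0.9932 - j0.08194.
Step 5 — Magnitude: |H| = 0.9966 (-0.0 dB); phase: φ = -4.7°.

|H| = 0.9966 (-0.0 dB), φ = -4.7°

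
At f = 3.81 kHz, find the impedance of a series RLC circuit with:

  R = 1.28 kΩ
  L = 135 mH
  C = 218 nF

Step 1 — Angular frequency: ω = 2π·f = 2π·3810 = 2.394e+04 rad/s.
Step 2 — Component impedances:
  R: Z = R = 1280 Ω
  L: Z = jωL = j·2.394e+04·0.135 = 0 + j3232 Ω
  C: Z = 1/(jωC) = -j/(ω·C) = 0 - j191.6 Ω
Step 3 — Series combination: Z_total = R + L + C = 1280 + j3040 Ω = 3299∠67.2° Ω.

Z = 1280 + j3040 Ω = 3299∠67.2° Ω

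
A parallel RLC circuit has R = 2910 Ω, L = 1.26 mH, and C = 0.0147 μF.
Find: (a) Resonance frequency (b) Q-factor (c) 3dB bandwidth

Step 1 — Resonance: ω₀ = 1/√(LC) = 1/√(0.00126·1.47e-08) = 2.324e+05 rad/s.
Step 2 — f₀ = ω₀/(2π) = 3.698e+04 Hz.
Step 3 — Parallel Q: Q = R/(ω₀L) = 2910/(2.324e+05·0.00126) = 9.94.
Step 4 — Bandwidth: Δω = ω₀/Q = 2.338e+04 rad/s; BW = Δω/(2π) = 3721 Hz.

(a) f₀ = 3.698e+04 Hz  (b) Q = 9.94  (c) BW = 3721 Hz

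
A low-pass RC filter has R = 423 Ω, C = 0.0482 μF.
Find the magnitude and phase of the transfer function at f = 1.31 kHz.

Step 1 — Angular frequency: ω = 2π·1310 = 8231 rad/s.
Step 2 — Transfer function: H(jω) = 1/(1 + jωRC).
Step 3 — Denominator: 1 + jωRC = 1 + j·8231·423·4.82e-08 = 1 + j0.1678.
Step 4 — H = 0.9726 - j0.1632.
Step 5 — Magnitude: |H| = 0.9862 (-0.1 dB); phase: φ = -9.5°.

|H| = 0.9862 (-0.1 dB), φ = -9.5°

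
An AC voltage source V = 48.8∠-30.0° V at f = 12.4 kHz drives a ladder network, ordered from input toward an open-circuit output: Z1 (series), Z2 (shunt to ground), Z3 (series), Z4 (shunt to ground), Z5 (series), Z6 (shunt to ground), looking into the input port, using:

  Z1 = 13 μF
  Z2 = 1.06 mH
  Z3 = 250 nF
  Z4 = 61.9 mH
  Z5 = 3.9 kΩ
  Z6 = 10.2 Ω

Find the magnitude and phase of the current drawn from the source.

Step 1 — Angular frequency: ω = 2π·f = 2π·1.24e+04 = 7.791e+04 rad/s.
Step 2 — Component impedances:
  Z1: Z = 1/(jωC) = -j/(ω·C) = 0 - j0.9873 Ω
  Z2: Z = jωL = j·7.791e+04·0.00106 = 0 + j82.59 Ω
  Z3: Z = 1/(jωC) = -j/(ω·C) = 0 - j51.34 Ω
  Z4: Z = jωL = j·7.791e+04·0.0619 = 0 + j4823 Ω
  Z5: Z = R = 3900 Ω
  Z6: Z = R = 10.2 Ω
Step 3 — Ladder network (open output): work backward from the far end, alternating series and parallel combinations. Z_in = 1.722 + j80.18 Ω = 80.2∠88.8° Ω.
Step 4 — Source phasor: V = 48.8∠-30.0° V = 42.26 - j24.4 V.
Step 5 — Ohm's law: I = V / Z_total = (42.26 - j24.4) / (1.722 + j80.18) = -0.2929 - j0.5334 A.
Step 6 — Convert to polar: |I| = 0.6085 A, ∠I = -118.8°.

I = 0.6085∠-118.8° A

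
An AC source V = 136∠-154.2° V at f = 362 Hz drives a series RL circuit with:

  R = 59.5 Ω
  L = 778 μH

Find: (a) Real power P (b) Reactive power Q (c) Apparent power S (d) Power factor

Step 1 — Angular frequency: ω = 2π·f = 2π·362 = 2275 rad/s.
Step 2 — Component impedances:
  R: Z = R = 59.5 Ω
  L: Z = jωL = j·2275·0.000778 = 0 + j1.77 Ω
Step 3 — Series combination: Z_total = R + L = 59.5 + j1.77 Ω = 59.53∠1.7° Ω.
Step 4 — Source phasor: V = 136∠-154.2° V = -122.4 - j59.19 V.
Step 5 — Current: I = V / Z = -2.086 - j0.9328 A = 2.285∠-155.9° A.
Step 6 — Complex power: S = V·I* = 310.6 + j9.237 VA.
Step 7 — Real power: P = Re(S) = 310.6 W.
Step 8 — Reactive power: Q = Im(S) = 9.237 VAR.
Step 9 — Apparent power: |S| = 310.7 VA.
Step 10 — Power factor: PF = P/|S| = 0.9996 (lagging).

(a) P = 310.6 W  (b) Q = 9.237 VAR  (c) S = 310.7 VA  (d) PF = 0.9996 (lagging)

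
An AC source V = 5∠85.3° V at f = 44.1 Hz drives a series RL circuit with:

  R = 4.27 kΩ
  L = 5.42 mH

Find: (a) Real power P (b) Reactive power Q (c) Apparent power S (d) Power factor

Step 1 — Angular frequency: ω = 2π·f = 2π·44.1 = 277.1 rad/s.
Step 2 — Component impedances:
  R: Z = R = 4270 Ω
  L: Z = jωL = j·277.1·0.00542 = 0 + j1.502 Ω
Step 3 — Series combination: Z_total = R + L = 4270 + j1.502 Ω = 4270∠0.0° Ω.
Step 4 — Source phasor: V = 5∠85.3° V = 0.4097 + j4.983 V.
Step 5 — Current: I = V / Z = 9.636e-05 + j0.001167 A = 0.001171∠85.3° A.
Step 6 — Complex power: S = V·I* = 0.005855 + j2.059e-06 VA.
Step 7 — Real power: P = Re(S) = 0.005855 W.
Step 8 — Reactive power: Q = Im(S) = 2.059e-06 VAR.
Step 9 — Apparent power: |S| = 0.005855 VA.
Step 10 — Power factor: PF = P/|S| = 1 (lagging).

(a) P = 0.005855 W  (b) Q = 2.059e-06 VAR  (c) S = 0.005855 VA  (d) PF = 1 (lagging)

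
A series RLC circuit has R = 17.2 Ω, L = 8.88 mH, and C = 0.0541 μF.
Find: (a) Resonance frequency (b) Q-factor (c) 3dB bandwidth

Step 1 — Resonance: ω₀ = 1/√(LC) = 1/√(0.00888·5.41e-08) = 4.562e+04 rad/s.
Step 2 — f₀ = ω₀/(2π) = 7261 Hz.
Step 3 — Series Q: Q = ω₀L/R = 4.562e+04·0.00888/17.2 = 23.55.
Step 4 — Bandwidth: Δω = ω₀/Q = 1937 rad/s; BW = Δω/(2π) = 308.3 Hz.

(a) f₀ = 7261 Hz  (b) Q = 23.55  (c) BW = 308.3 Hz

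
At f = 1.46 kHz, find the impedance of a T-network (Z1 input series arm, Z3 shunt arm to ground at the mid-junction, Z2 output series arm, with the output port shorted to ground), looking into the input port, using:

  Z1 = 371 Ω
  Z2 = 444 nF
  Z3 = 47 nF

Step 1 — Angular frequency: ω = 2π·f = 2π·1460 = 9173 rad/s.
Step 2 — Component impedances:
  Z1: Z = R = 371 Ω
  Z2: Z = 1/(jωC) = -j/(ω·C) = 0 - j245.5 Ω
  Z3: Z = 1/(jωC) = -j/(ω·C) = 0 - j2319 Ω
Step 3 — With the output port shorted to ground, the output series arm Z2 runs from the junction to ground; the shunt arm Z3 also runs from the junction to ground. They appear in parallel: Z3 || Z2 = 0 - j222 Ω.
Step 4 — Series with input arm Z1: Z_in = Z1 + (Z3 || Z2) = 371 - j222 Ω = 432.4∠-30.9° Ω.

Z = 371 - j222 Ω = 432.4∠-30.9° Ω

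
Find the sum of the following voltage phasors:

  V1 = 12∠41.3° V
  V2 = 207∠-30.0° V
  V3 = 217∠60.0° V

Step 1 — Convert each phasor to rectangular form:
  V1 = 12·(cos(41.3°) + j·sin(41.3°)) = 9.015 + j7.92 V
  V2 = 207·(cos(-30.0°) + j·sin(-30.0°)) = 179.3 - j103.5 V
  V3 = 217·(cos(60.0°) + j·sin(60.0°)) = 108.5 + j187.9 V
Step 2 — Sum components: V_total = 296.8 + j92.35 V.
Step 3 — Convert to polar: |V_total| = 310.8 V, ∠V_total = 17.3°.

V_total = 310.8∠17.3° V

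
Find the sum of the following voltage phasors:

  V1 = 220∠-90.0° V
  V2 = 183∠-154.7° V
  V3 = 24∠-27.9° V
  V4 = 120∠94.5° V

Step 1 — Convert each phasor to rectangular form:
  V1 = 220·(cos(-90.0°) + j·sin(-90.0°)) = 0 - j220 V
  V2 = 183·(cos(-154.7°) + j·sin(-154.7°)) = -165.4 - j78.21 V
  V3 = 24·(cos(-27.9°) + j·sin(-27.9°)) = 21.21 - j11.23 V
  V4 = 120·(cos(94.5°) + j·sin(94.5°)) = -9.415 + j119.6 V
Step 2 — Sum components: V_total = -153.7 - j189.8 V.
Step 3 — Convert to polar: |V_total| = 244.2 V, ∠V_total = -129.0°.

V_total = 244.2∠-129.0° V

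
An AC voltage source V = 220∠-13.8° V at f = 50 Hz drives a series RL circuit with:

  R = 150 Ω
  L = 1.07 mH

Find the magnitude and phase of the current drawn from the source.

Step 1 — Angular frequency: ω = 2π·f = 2π·50 = 314.2 rad/s.
Step 2 — Component impedances:
  R: Z = R = 150 Ω
  L: Z = jωL = j·314.2·0.00107 = 0 + j0.3362 Ω
Step 3 — Series combination: Z_total = R + L = 150 + j0.3362 Ω = 150∠0.1° Ω.
Step 4 — Source phasor: V = 220∠-13.8° V = 213.6 - j52.48 V.
Step 5 — Ohm's law: I = V / Z_total = (213.6 - j52.48) / (150 + j0.3362) = 1.424 - j0.353 A.
Step 6 — Convert to polar: |I| = 1.467 A, ∠I = -13.9°.

I = 1.467∠-13.9° A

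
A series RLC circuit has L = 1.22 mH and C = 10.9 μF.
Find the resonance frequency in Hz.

Step 1 — Resonance condition Im(Z)=0 gives ω₀ = 1/√(LC).
Step 2 — ω₀ = 1/√(0.00122·1.09e-05) = 8672 rad/s.
Step 3 — f₀ = ω₀/(2π) = 1380 Hz.

f₀ = 1380 Hz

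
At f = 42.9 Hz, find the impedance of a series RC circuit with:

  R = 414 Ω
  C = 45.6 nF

Step 1 — Angular frequency: ω = 2π·f = 2π·42.9 = 269.5 rad/s.
Step 2 — Component impedances:
  R: Z = R = 414 Ω
  C: Z = 1/(jωC) = -j/(ω·C) = 0 - j8.136e+04 Ω
Step 3 — Series combination: Z_total = R + C = 414 - j8.136e+04 Ω = 8.136e+04∠-89.7° Ω.

Z = 414 - j8.136e+04 Ω = 8.136e+04∠-89.7° Ω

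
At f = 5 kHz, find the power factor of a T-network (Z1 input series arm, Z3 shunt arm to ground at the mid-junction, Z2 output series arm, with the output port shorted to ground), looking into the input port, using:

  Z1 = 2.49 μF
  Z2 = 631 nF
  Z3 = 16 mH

Step 1 — Angular frequency: ω = 2π·f = 2π·5000 = 3.142e+04 rad/s.
Step 2 — Component impedances:
  Z1: Z = 1/(jωC) = -j/(ω·C) = 0 - j12.78 Ω
  Z2: Z = 1/(jωC) = -j/(ω·C) = 0 - j50.45 Ω
  Z3: Z = jωL = j·3.142e+04·0.016 = 0 + j502.7 Ω
Step 3 — With the output port shorted to ground, the output series arm Z2 runs from the junction to ground; the shunt arm Z3 also runs from the junction to ground. They appear in parallel: Z3 || Z2 = 0 - j56.07 Ω.
Step 4 — Series with input arm Z1: Z_in = Z1 + (Z3 || Z2) = 0 - j68.86 Ω = 68.86∠-90.0° Ω.
Step 5 — Power factor: PF = cos(φ) = Re(Z)/|Z| = 0/68.86 = 0.
Step 6 — Type: Im(Z) = -68.86 ⇒ leading (phase φ = -90.0°).

PF = 0 (leading, φ = -90.0°)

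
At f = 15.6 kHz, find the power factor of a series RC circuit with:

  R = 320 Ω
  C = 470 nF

Step 1 — Angular frequency: ω = 2π·f = 2π·1.56e+04 = 9.802e+04 rad/s.
Step 2 — Component impedances:
  R: Z = R = 320 Ω
  C: Z = 1/(jωC) = -j/(ω·C) = 0 - j21.71 Ω
Step 3 — Series combination: Z_total = R + C = 320 - j21.71 Ω = 320.7∠-3.9° Ω.
Step 4 — Power factor: PF = cos(φ) = Re(Z)/|Z| = 320/320.74 = 0.9977.
Step 5 — Type: Im(Z) = -21.71 ⇒ leading (phase φ = -3.9°).

PF = 0.9977 (leading, φ = -3.9°)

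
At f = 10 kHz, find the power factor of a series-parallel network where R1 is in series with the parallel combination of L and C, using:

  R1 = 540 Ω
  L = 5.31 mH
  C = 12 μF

Step 1 — Angular frequency: ω = 2π·f = 2π·1e+04 = 6.283e+04 rad/s.
Step 2 — Component impedances:
  R1: Z = R = 540 Ω
  L: Z = jωL = j·6.283e+04·0.00531 = 0 + j333.6 Ω
  C: Z = 1/(jωC) = -j/(ω·C) = 0 - j1.326 Ω
Step 3 — Parallel branch: L || C = 1/(1/L + 1/C) = 0 - j1.332 Ω.
Step 4 — Series with R1: Z_total = R1 + (L || C) = 540 - j1.332 Ω = 540∠-0.1° Ω.
Step 5 — Power factor: PF = cos(φ) = Re(Z)/|Z| = 540/540 = 1.
Step 6 — Type: Im(Z) = -1.332 ⇒ leading (phase φ = -0.1°).

PF = 1 (leading, φ = -0.1°)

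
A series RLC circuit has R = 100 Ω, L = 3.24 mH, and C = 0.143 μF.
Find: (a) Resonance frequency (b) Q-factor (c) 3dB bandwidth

Step 1 — Resonance: ω₀ = 1/√(LC) = 1/√(0.00324·1.43e-07) = 4.646e+04 rad/s.
Step 2 — f₀ = ω₀/(2π) = 7394 Hz.
Step 3 — Series Q: Q = ω₀L/R = 4.646e+04·0.00324/100 = 1.505.
Step 4 — Bandwidth: Δω = ω₀/Q = 3.086e+04 rad/s; BW = Δω/(2π) = 4912 Hz.

(a) f₀ = 7394 Hz  (b) Q = 1.505  (c) BW = 4912 Hz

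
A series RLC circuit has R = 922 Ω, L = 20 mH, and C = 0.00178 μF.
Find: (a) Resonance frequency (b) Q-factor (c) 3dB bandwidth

Step 1 — Resonance condition Im(Z)=0 gives ω₀ = 1/√(LC).
Step 2 — ω₀ = 1/√(0.02·1.78e-09) = 1.676e+05 rad/s.
Step 3 — f₀ = ω₀/(2π) = 2.667e+04 Hz.
Step 4 — Series Q: Q = ω₀L/R = 1.676e+05·0.02/922 = 3.636.
Step 5 — 3dB bandwidth: Δω = ω₀/Q = 4.61e+04 rad/s; BW = Δω/(2π) = 7337 Hz.

(a) f₀ = 2.667e+04 Hz  (b) Q = 3.636  (c) BW = 7337 Hz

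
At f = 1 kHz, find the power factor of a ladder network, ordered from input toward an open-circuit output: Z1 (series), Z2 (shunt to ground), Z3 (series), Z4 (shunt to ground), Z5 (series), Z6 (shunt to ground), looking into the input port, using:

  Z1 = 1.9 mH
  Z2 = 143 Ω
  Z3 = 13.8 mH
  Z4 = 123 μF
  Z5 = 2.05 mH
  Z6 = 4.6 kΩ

Step 1 — Angular frequency: ω = 2π·f = 2π·1000 = 6283 rad/s.
Step 2 — Component impedances:
  Z1: Z = jωL = j·6283·0.0019 = 0 + j11.94 Ω
  Z2: Z = R = 143 Ω
  Z3: Z = jωL = j·6283·0.0138 = 0 + j86.71 Ω
  Z4: Z = 1/(jωC) = -j/(ω·C) = 0 - j1.294 Ω
  Z5: Z = jωL = j·6283·0.00205 = 0 + j12.88 Ω
  Z6: Z = R = 4600 Ω
Step 3 — Ladder network (open output): work backward from the far end, alternating series and parallel combinations. Z_in = 37.6 + j74.89 Ω = 83.8∠63.3° Ω.
Step 4 — Power factor: PF = cos(φ) = Re(Z)/|Z| = 37.6/83.8 = 0.4487.
Step 5 — Type: Im(Z) = 74.89 ⇒ lagging (phase φ = 63.3°).

PF = 0.4487 (lagging, φ = 63.3°)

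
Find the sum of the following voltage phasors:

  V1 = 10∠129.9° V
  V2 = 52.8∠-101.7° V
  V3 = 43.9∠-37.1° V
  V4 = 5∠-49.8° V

Step 1 — Convert each phasor to rectangular form:
  V1 = 10·(cos(129.9°) + j·sin(129.9°)) = -6.414 + j7.672 V
  V2 = 52.8·(cos(-101.7°) + j·sin(-101.7°)) = -10.71 - j51.7 V
  V3 = 43.9·(cos(-37.1°) + j·sin(-37.1°)) = 35.01 - j26.48 V
  V4 = 5·(cos(-49.8°) + j·sin(-49.8°)) = 3.227 - j3.819 V
Step 2 — Sum components: V_total = 21.12 - j74.33 V.
Step 3 — Convert to polar: |V_total| = 77.27 V, ∠V_total = -74.1°.

V_total = 77.27∠-74.1° V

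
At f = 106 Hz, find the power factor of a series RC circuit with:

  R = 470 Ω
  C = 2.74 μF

Step 1 — Angular frequency: ω = 2π·f = 2π·106 = 666 rad/s.
Step 2 — Component impedances:
  R: Z = R = 470 Ω
  C: Z = 1/(jωC) = -j/(ω·C) = 0 - j548 Ω
Step 3 — Series combination: Z_total = R + C = 470 - j548 Ω = 721.9∠-49.4° Ω.
Step 4 — Power factor: PF = cos(φ) = Re(Z)/|Z| = 470/721.93 = 0.651.
Step 5 — Type: Im(Z) = -548 ⇒ leading (phase φ = -49.4°).

PF = 0.651 (leading, φ = -49.4°)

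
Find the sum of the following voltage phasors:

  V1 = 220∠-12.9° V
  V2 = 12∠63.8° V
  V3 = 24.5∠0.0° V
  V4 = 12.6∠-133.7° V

Step 1 — Convert each phasor to rectangular form:
  V1 = 220·(cos(-12.9°) + j·sin(-12.9°)) = 214.4 - j49.12 V
  V2 = 12·(cos(63.8°) + j·sin(63.8°)) = 5.298 + j10.77 V
  V3 = 24.5·(cos(0.0°) + j·sin(0.0°)) = 24.5 V
  V4 = 12.6·(cos(-133.7°) + j·sin(-133.7°)) = -8.705 - j9.109 V
Step 2 — Sum components: V_total = 235.5 - j47.46 V.
Step 3 — Convert to polar: |V_total| = 240.3 V, ∠V_total = -11.4°.

V_total = 240.3∠-11.4° V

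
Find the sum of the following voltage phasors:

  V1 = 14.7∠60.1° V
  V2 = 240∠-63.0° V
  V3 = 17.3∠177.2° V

Step 1 — Convert each phasor to rectangular form:
  V1 = 14.7·(cos(60.1°) + j·sin(60.1°)) = 7.328 + j12.74 V
  V2 = 240·(cos(-63.0°) + j·sin(-63.0°)) = 109 - j213.8 V
  V3 = 17.3·(cos(177.2°) + j·sin(177.2°)) = -17.28 + j0.8451 V
Step 2 — Sum components: V_total = 99.01 - j200.3 V.
Step 3 — Convert to polar: |V_total| = 223.4 V, ∠V_total = -63.7°.

V_total = 223.4∠-63.7° V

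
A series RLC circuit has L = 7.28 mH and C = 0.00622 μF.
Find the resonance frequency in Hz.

Step 1 — Resonance condition Im(Z)=0 gives ω₀ = 1/√(LC).
Step 2 — ω₀ = 1/√(0.00728·6.22e-09) = 1.486e+05 rad/s.
Step 3 — f₀ = ω₀/(2π) = 2.365e+04 Hz.

f₀ = 2.365e+04 Hz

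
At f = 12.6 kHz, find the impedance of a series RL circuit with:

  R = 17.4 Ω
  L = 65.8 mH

Step 1 — Angular frequency: ω = 2π·f = 2π·1.26e+04 = 7.917e+04 rad/s.
Step 2 — Component impedances:
  R: Z = R = 17.4 Ω
  L: Z = jωL = j·7.917e+04·0.0658 = 0 + j5209 Ω
Step 3 — Series combination: Z_total = R + L = 17.4 + j5209 Ω = 5209∠89.8° Ω.

Z = 17.4 + j5209 Ω = 5209∠89.8° Ω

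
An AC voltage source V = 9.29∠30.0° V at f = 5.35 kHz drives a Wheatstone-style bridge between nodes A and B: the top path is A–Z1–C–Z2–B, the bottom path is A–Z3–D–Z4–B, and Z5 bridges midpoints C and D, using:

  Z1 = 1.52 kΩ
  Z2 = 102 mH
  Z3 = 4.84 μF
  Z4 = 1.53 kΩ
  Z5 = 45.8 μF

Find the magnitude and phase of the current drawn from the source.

Step 1 — Angular frequency: ω = 2π·f = 2π·5350 = 3.362e+04 rad/s.
Step 2 — Component impedances:
  Z1: Z = R = 1520 Ω
  Z2: Z = jωL = j·3.362e+04·0.102 = 0 + j3429 Ω
  Z3: Z = 1/(jωC) = -j/(ω·C) = 0 - j6.146 Ω
  Z4: Z = R = 1530 Ω
  Z5: Z = 1/(jωC) = -j/(ω·C) = 0 - j0.6495 Ω
Step 3 — Bridge requires nodal analysis (the Z5 bridge couples midpoints C and D, so the two paths cannot be reduced to a simple series/parallel combination). Setting node B to ground and injecting 1 A at node A, the 3-node admittance system at A, C, D solves to V_A = Z_AB = 1276 + j563.3 Ω = 1395∠23.8° Ω.
Step 4 — Source phasor: V = 9.29∠30.0° V = 8.045 + j4.645 V.
Step 5 — Ohm's law: I = V / Z_total = (8.045 + j4.645) / (1276 + j563.3) = 0.006622 + j0.000717 A.
Step 6 — Convert to polar: |I| = 0.006661 A, ∠I = 6.2°.

I = 0.006661∠6.2° A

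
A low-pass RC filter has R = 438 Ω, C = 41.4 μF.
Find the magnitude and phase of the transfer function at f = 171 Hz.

Step 1 — Angular frequency: ω = 2π·171 = 1074 rad/s.
Step 2 — Transfer function: H(jω) = 1/(1 + jωRC).
Step 3 — Denominator: 1 + jωRC = 1 + j·1074·438·4.14e-05 = 1 + j19.48.
Step 4 — H = 0.002628 - j0.05119.
Step 5 — Magnitude: |H| = 0.05126 (-25.8 dB); phase: φ = -87.1°.

|H| = 0.05126 (-25.8 dB), φ = -87.1°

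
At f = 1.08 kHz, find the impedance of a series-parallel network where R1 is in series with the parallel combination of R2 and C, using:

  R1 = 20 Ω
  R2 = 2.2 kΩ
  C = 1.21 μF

Step 1 — Angular frequency: ω = 2π·f = 2π·1080 = 6786 rad/s.
Step 2 — Component impedances:
  R1: Z = R = 20 Ω
  R2: Z = R = 2200 Ω
  C: Z = 1/(jωC) = -j/(ω·C) = 0 - j121.8 Ω
Step 3 — Parallel branch: R2 || C = 1/(1/R2 + 1/C) = 6.722 - j121.4 Ω.
Step 4 — Series with R1: Z_total = R1 + (R2 || C) = 26.72 - j121.4 Ω = 124.3∠-77.6° Ω.

Z = 26.72 - j121.4 Ω = 124.3∠-77.6° Ω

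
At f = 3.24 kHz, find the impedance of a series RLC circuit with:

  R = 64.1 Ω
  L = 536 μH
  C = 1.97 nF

Step 1 — Angular frequency: ω = 2π·f = 2π·3240 = 2.036e+04 rad/s.
Step 2 — Component impedances:
  R: Z = R = 64.1 Ω
  L: Z = jωL = j·2.036e+04·0.000536 = 0 + j10.91 Ω
  C: Z = 1/(jωC) = -j/(ω·C) = 0 - j2.493e+04 Ω
Step 3 — Series combination: Z_total = R + L + C = 64.1 - j2.492e+04 Ω = 2.492e+04∠-89.9° Ω.

Z = 64.1 - j2.492e+04 Ω = 2.492e+04∠-89.9° Ω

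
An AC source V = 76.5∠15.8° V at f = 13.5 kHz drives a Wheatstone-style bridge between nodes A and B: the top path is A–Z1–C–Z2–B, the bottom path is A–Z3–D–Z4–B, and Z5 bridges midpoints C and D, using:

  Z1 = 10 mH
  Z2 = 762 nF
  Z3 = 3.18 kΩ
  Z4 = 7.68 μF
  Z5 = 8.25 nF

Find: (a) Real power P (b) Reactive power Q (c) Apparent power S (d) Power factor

Step 1 — Angular frequency: ω = 2π·f = 2π·1.35e+04 = 8.482e+04 rad/s.
Step 2 — Component impedances:
  Z1: Z = jωL = j·8.482e+04·0.01 = 0 + j848.2 Ω
  Z2: Z = 1/(jωC) = -j/(ω·C) = 0 - j15.47 Ω
  Z3: Z = R = 3180 Ω
  Z4: Z = 1/(jωC) = -j/(ω·C) = 0 - j1.535 Ω
  Z5: Z = 1/(jωC) = -j/(ω·C) = 0 - j1429 Ω
Step 3 — Bridge requires nodal analysis (the Z5 bridge couples midpoints C and D, so the two paths cannot be reduced to a simple series/parallel combination). Setting node B to ground and injecting 1 A at node A, the 3-node admittance system at A, C, D solves to V_A = Z_AB = 204.2 + j779.5 Ω = 805.8∠75.3° Ω.
Step 4 — Source phasor: V = 76.5∠15.8° V = 73.61 + j20.83 V.
Step 5 — Current: I = V / Z = 0.04815 - j0.08181 A = 0.09493∠-59.5° A.
Step 6 — Complex power: S = V·I* = 1.84 + j7.025 VA.
Step 7 — Real power: P = Re(S) = 1.84 W.
Step 8 — Reactive power: Q = Im(S) = 7.025 VAR.
Step 9 — Apparent power: |S| = 7.262 VA.
Step 10 — Power factor: PF = P/|S| = 0.2534 (lagging).

(a) P = 1.84 W  (b) Q = 7.025 VAR  (c) S = 7.262 VA  (d) PF = 0.2534 (lagging)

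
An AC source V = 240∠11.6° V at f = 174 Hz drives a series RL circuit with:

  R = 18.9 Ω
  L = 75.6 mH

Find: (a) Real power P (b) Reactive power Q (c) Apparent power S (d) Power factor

Step 1 — Angular frequency: ω = 2π·f = 2π·174 = 1093 rad/s.
Step 2 — Component impedances:
  R: Z = R = 18.9 Ω
  L: Z = jωL = j·1093·0.0756 = 0 + j82.65 Ω
Step 3 — Series combination: Z_total = R + L = 18.9 + j82.65 Ω = 84.78∠77.1° Ω.
Step 4 — Source phasor: V = 240∠11.6° V = 235.1 + j48.26 V.
Step 5 — Current: I = V / Z = 1.173 - j2.576 A = 2.831∠-65.5° A.
Step 6 — Complex power: S = V·I* = 151.4 + j662.3 VA.
Step 7 — Real power: P = Re(S) = 151.4 W.
Step 8 — Reactive power: Q = Im(S) = 662.3 VAR.
Step 9 — Apparent power: |S| = 679.4 VA.
Step 10 — Power factor: PF = P/|S| = 0.2229 (lagging).

(a) P = 151.4 W  (b) Q = 662.3 VAR  (c) S = 679.4 VA  (d) PF = 0.2229 (lagging)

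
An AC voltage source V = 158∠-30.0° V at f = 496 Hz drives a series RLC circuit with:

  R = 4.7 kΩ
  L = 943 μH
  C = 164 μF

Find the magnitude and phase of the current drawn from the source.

Step 1 — Angular frequency: ω = 2π·f = 2π·496 = 3116 rad/s.
Step 2 — Component impedances:
  R: Z = R = 4700 Ω
  L: Z = jωL = j·3116·0.000943 = 0 + j2.939 Ω
  C: Z = 1/(jωC) = -j/(ω·C) = 0 - j1.957 Ω
Step 3 — Series combination: Z_total = R + L + C = 4700 + j0.9823 Ω = 4700∠0.0° Ω.
Step 4 — Source phasor: V = 158∠-30.0° V = 136.8 - j79 V.
Step 5 — Ohm's law: I = V / Z_total = (136.8 - j79) / (4700 + j0.9823) = 0.02911 - j0.01681 A.
Step 6 — Convert to polar: |I| = 0.03362 A, ∠I = -30.0°.

I = 0.03362∠-30.0° A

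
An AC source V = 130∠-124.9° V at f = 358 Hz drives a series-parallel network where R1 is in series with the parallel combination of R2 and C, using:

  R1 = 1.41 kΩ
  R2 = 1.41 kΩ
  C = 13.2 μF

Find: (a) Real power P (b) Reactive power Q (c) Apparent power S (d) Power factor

Step 1 — Angular frequency: ω = 2π·f = 2π·358 = 2249 rad/s.
Step 2 — Component impedances:
  R1: Z = R = 1410 Ω
  R2: Z = R = 1410 Ω
  C: Z = 1/(jωC) = -j/(ω·C) = 0 - j33.68 Ω
Step 3 — Parallel branch: R2 || C = 1/(1/R2 + 1/C) = 0.804 - j33.66 Ω.
Step 4 — Series with R1: Z_total = R1 + (R2 || C) = 1411 - j33.66 Ω = 1411∠-1.4° Ω.
Step 5 — Source phasor: V = 130∠-124.9° V = -74.38 - j106.6 V.
Step 6 — Current: I = V / Z = -0.05089 - j0.07679 A = 0.09212∠-123.5° A.
Step 7 — Complex power: S = V·I* = 11.97 - j0.2856 VA.
Step 8 — Real power: P = Re(S) = 11.97 W.
Step 9 — Reactive power: Q = Im(S) = -0.2856 VAR.
Step 10 — Apparent power: |S| = 11.98 VA.
Step 11 — Power factor: PF = P/|S| = 0.9997 (leading).

(a) P = 11.97 W  (b) Q = -0.2856 VAR  (c) S = 11.98 VA  (d) PF = 0.9997 (leading)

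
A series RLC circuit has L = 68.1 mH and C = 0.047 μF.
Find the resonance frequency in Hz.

Step 1 — Resonance condition Im(Z)=0 gives ω₀ = 1/√(LC).
Step 2 — ω₀ = 1/√(0.0681·4.7e-08) = 1.768e+04 rad/s.
Step 3 — f₀ = ω₀/(2π) = 2813 Hz.

f₀ = 2813 Hz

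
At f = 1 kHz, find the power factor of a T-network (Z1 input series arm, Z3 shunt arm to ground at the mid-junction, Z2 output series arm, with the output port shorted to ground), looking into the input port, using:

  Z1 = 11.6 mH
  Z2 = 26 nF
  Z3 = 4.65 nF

Step 1 — Angular frequency: ω = 2π·f = 2π·1000 = 6283 rad/s.
Step 2 — Component impedances:
  Z1: Z = jωL = j·6283·0.0116 = 0 + j72.88 Ω
  Z2: Z = 1/(jωC) = -j/(ω·C) = 0 - j6121 Ω
  Z3: Z = 1/(jωC) = -j/(ω·C) = 0 - j3.423e+04 Ω
Step 3 — With the output port shorted to ground, the output series arm Z2 runs from the junction to ground; the shunt arm Z3 also runs from the junction to ground. They appear in parallel: Z3 || Z2 = 0 - j5193 Ω.
Step 4 — Series with input arm Z1: Z_in = Z1 + (Z3 || Z2) = 0 - j5120 Ω = 5120∠-90.0° Ω.
Step 5 — Power factor: PF = cos(φ) = Re(Z)/|Z| = 0/5120 = 0.
Step 6 — Type: Im(Z) = -5120 ⇒ leading (phase φ = -90.0°).

PF = 0 (leading, φ = -90.0°)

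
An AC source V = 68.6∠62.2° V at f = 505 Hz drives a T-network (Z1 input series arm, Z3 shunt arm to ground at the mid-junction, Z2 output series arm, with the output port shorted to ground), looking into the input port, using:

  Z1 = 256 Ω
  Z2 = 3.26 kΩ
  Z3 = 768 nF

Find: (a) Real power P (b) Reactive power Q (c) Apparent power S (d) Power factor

Step 1 — Angular frequency: ω = 2π·f = 2π·505 = 3173 rad/s.
Step 2 — Component impedances:
  Z1: Z = R = 256 Ω
  Z2: Z = R = 3260 Ω
  Z3: Z = 1/(jωC) = -j/(ω·C) = 0 - j410.4 Ω
Step 3 — With the output port shorted to ground, the output series arm Z2 runs from the junction to ground; the shunt arm Z3 also runs from the junction to ground. They appear in parallel: Z3 || Z2 = 50.85 - j404 Ω.
Step 4 — Series with input arm Z1: Z_in = Z1 + (Z3 || Z2) = 306.8 - j404 Ω = 507.3∠-52.8° Ω.
Step 5 — Source phasor: V = 68.6∠62.2° V = 31.99 + j60.68 V.
Step 6 — Current: I = V / Z = -0.05711 + j0.1226 A = 0.1352∠115.0° A.
Step 7 — Complex power: S = V·I* = 5.611 - j7.387 VA.
Step 8 — Real power: P = Re(S) = 5.611 W.
Step 9 — Reactive power: Q = Im(S) = -7.387 VAR.
Step 10 — Apparent power: |S| = 9.277 VA.
Step 11 — Power factor: PF = P/|S| = 0.6049 (leading).

(a) P = 5.611 W  (b) Q = -7.387 VAR  (c) S = 9.277 VA  (d) PF = 0.6049 (leading)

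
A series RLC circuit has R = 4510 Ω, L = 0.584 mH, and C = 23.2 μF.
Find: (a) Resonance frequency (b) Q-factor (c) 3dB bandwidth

Step 1 — Resonance: ω₀ = 1/√(LC) = 1/√(0.000584·2.32e-05) = 8591 rad/s.
Step 2 — f₀ = ω₀/(2π) = 1367 Hz.
Step 3 — Series Q: Q = ω₀L/R = 8591·0.000584/4510 = 0.001112.
Step 4 — Bandwidth: Δω = ω₀/Q = 7.723e+06 rad/s; BW = Δω/(2π) = 1.229e+06 Hz.

(a) f₀ = 1367 Hz  (b) Q = 0.001112  (c) BW = 1.229e+06 Hz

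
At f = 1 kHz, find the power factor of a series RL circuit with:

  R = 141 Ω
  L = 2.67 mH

Step 1 — Angular frequency: ω = 2π·f = 2π·1000 = 6283 rad/s.
Step 2 — Component impedances:
  R: Z = R = 141 Ω
  L: Z = jωL = j·6283·0.00267 = 0 + j16.78 Ω
Step 3 — Series combination: Z_total = R + L = 141 + j16.78 Ω = 142∠6.8° Ω.
Step 4 — Power factor: PF = cos(φ) = Re(Z)/|Z| = 141/142 = 0.993.
Step 5 — Type: Im(Z) = 16.78 ⇒ lagging (phase φ = 6.8°).

PF = 0.993 (lagging, φ = 6.8°)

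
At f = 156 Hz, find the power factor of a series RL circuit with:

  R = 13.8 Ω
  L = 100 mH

Step 1 — Angular frequency: ω = 2π·f = 2π·156 = 980.2 rad/s.
Step 2 — Component impedances:
  R: Z = R = 13.8 Ω
  L: Z = jωL = j·980.2·0.1 = 0 + j98.02 Ω
Step 3 — Series combination: Z_total = R + L = 13.8 + j98.02 Ω = 98.98∠82.0° Ω.
Step 4 — Power factor: PF = cos(φ) = Re(Z)/|Z| = 13.8/98.98 = 0.1394.
Step 5 — Type: Im(Z) = 98.02 ⇒ lagging (phase φ = 82.0°).

PF = 0.1394 (lagging, φ = 82.0°)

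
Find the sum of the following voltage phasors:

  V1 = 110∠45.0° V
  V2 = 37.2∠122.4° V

Step 1 — Convert each phasor to rectangular form:
  V1 = 110·(cos(45.0°) + j·sin(45.0°)) = 77.78 + j77.78 V
  V2 = 37.2·(cos(122.4°) + j·sin(122.4°)) = -19.93 + j31.41 V
Step 2 — Sum components: V_total = 57.85 + j109.2 V.
Step 3 — Convert to polar: |V_total| = 123.6 V, ∠V_total = 62.1°.

V_total = 123.6∠62.1° V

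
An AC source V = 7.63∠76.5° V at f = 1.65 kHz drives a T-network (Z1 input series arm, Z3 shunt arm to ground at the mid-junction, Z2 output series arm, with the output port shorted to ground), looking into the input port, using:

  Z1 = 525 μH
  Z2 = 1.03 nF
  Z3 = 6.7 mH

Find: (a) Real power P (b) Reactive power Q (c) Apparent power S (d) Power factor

Step 1 — Angular frequency: ω = 2π·f = 2π·1650 = 1.037e+04 rad/s.
Step 2 — Component impedances:
  Z1: Z = jωL = j·1.037e+04·0.000525 = 0 + j5.443 Ω
  Z2: Z = 1/(jωC) = -j/(ω·C) = 0 - j9.365e+04 Ω
  Z3: Z = jωL = j·1.037e+04·0.0067 = 0 + j69.46 Ω
Step 3 — With the output port shorted to ground, the output series arm Z2 runs from the junction to ground; the shunt arm Z3 also runs from the junction to ground. They appear in parallel: Z3 || Z2 = 0 + j69.51 Ω.
Step 4 — Series with input arm Z1: Z_in = Z1 + (Z3 || Z2) = 0 + j74.95 Ω = 74.95∠90.0° Ω.
Step 5 — Source phasor: V = 7.63∠76.5° V = 1.781 + j7.419 V.
Step 6 — Current: I = V / Z = 0.09898 - j0.02376 A = 0.1018∠-13.5° A.
Step 7 — Complex power: S = V·I* = 0 + j0.7767 VA.
Step 8 — Real power: P = Re(S) = 0 W.
Step 9 — Reactive power: Q = Im(S) = 0.7767 VAR.
Step 10 — Apparent power: |S| = 0.7767 VA.
Step 11 — Power factor: PF = P/|S| = 0 (lagging).

(a) P = 0 W  (b) Q = 0.7767 VAR  (c) S = 0.7767 VA  (d) PF = 0 (lagging)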